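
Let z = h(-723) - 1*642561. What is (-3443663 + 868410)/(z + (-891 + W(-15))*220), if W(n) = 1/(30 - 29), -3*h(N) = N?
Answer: 2575253/838120 ≈ 3.0727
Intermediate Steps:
h(N) = -N/3
W(n) = 1 (W(n) = 1/1 = 1)
z = -642320 (z = -⅓*(-723) - 1*642561 = 241 - 642561 = -642320)
(-3443663 + 868410)/(z + (-891 + W(-15))*220) = (-3443663 + 868410)/(-642320 + (-891 + 1)*220) = -2575253/(-642320 - 890*220) = -2575253/(-642320 - 195800) = -2575253/(-838120) = -2575253*(-1/838120) = 2575253/838120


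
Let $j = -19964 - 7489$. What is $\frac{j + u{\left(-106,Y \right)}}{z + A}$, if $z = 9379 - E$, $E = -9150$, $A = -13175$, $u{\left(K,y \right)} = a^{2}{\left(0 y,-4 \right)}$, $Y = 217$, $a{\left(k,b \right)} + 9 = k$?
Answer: $- \frac{13686}{2677} \approx -5.1124$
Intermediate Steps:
$a{\left(k,b \right)} = -9 + k$
$u{\left(K,y \right)} = 81$ ($u{\left(K,y \right)} = \left(-9 + 0 y\right)^{2} = \left(-9 + 0\right)^{2} = \left(-9\right)^{2} = 81$)
$j = -27453$ ($j = -19964 - 7489 = -27453$)
$z = 18529$ ($z = 9379 - -9150 = 9379 + 9150 = 18529$)
$\frac{j + u{\left(-106,Y \right)}}{z + A} = \frac{-27453 + 81}{18529 - 13175} = - \frac{27372}{5354} = \left(-27372\right) \frac{1}{5354} = - \frac{13686}{2677}$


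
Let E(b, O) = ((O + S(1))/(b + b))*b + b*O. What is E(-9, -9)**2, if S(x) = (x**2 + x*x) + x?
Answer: 6084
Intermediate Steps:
S(x) = x + 2*x**2 (S(x) = (x**2 + x**2) + x = 2*x**2 + x = x + 2*x**2)
E(b, O) = 3/2 + O/2 + O*b (E(b, O) = ((O + 1*(1 + 2*1))/(b + b))*b + b*O = ((O + 1*(1 + 2))/((2*b)))*b + O*b = ((O + 1*3)*(1/(2*b)))*b + O*b = ((O + 3)*(1/(2*b)))*b + O*b = ((3 + O)*(1/(2*b)))*b + O*b = ((3 + O)/(2*b))*b + O*b = (3/2 + O/2) + O*b = 3/2 + O/2 + O*b)
E(-9, -9)**2 = (3/2 + (1/2)*(-9) - 9*(-9))**2 = (3/2 - 9/2 + 81)**2 = 78**2 = 6084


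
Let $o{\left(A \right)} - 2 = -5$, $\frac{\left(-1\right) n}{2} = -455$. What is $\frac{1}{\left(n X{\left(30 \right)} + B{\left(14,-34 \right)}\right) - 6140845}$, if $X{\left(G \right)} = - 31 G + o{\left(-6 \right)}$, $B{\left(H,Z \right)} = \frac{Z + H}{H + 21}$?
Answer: $- \frac{7}{48929129} \approx -1.4306 \cdot 10^{-7}$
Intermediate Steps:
$n = 910$ ($n = \left(-2\right) \left(-455\right) = 910$)
$B{\left(H,Z \right)} = \frac{H + Z}{21 + H}$
$o{\left(A \right)} = -3$ ($o{\left(A \right)} = 2 - 5 = -3$)
$X{\left(G \right)} = -3 - 31 G$ ($X{\left(G \right)} = - 31 G - 3 = -3 - 31 G$)
$\frac{1}{\left(n X{\left(30 \right)} + B{\left(14,-34 \right)}\right) - 6140845} = \frac{1}{\left(910 \left(-3 - 930\right) + \frac{14 - 34}{21 + 14}\right) - 6140845} = \frac{1}{\left(910 \left(-3 - 930\right) + \frac{1}{35} \left(-20\right)\right) - 6140845} = \frac{1}{\left(910 \left(-933\right) + \frac{1}{35} \left(-20\right)\right) - 6140845} = \frac{1}{\left(-849030 - \frac{4}{7}\right) - 6140845} = \frac{1}{- \frac{5943214}{7} - 6140845} = \frac{1}{- \frac{48929129}{7}} = - \frac{7}{48929129}$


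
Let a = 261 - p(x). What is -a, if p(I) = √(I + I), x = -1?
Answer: -261 + I*√2 ≈ -261.0 + 1.4142*I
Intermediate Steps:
p(I) = √2*√I (p(I) = √(2*I) = √2*√I)
a = 261 - I*√2 (a = 261 - √2*√(-1) = 261 - √2*I = 261 - I*√2 ≈ 261.0 - 1.4142*I)
-a = -(261 - I*√2) = -261 + I*√2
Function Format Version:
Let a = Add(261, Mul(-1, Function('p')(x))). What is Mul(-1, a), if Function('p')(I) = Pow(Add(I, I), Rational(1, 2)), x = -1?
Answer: Add(-261, Mul(I, Pow(2, Rational(1, 2)))) ≈ Add(-261.00, Mul(1.4142, I))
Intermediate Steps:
Function('p')(I) = Mul(Pow(2, Rational(1, 2)), Pow(I, Rational(1, 2))) (Function('p')(I) = Pow(Mul(2, I), Rational(1, 2)) = Mul(Pow(2, Rational(1, 2)), Pow(I, Rational(1, 2))))
a = Add(261, Mul(-1, I, Pow(2, Rational(1, 2)))) (a = Add(261, Mul(-1, Mul(Pow(2, Rational(1, 2)), Pow(-1, Rational(1, 2))))) = Add(261, Mul(-1, Mul(Pow(2, Rational(1, 2)), I))) = Add(261, Mul(-1, Mul(I, Pow(2, Rational(1, 2))))) = Add(261, Mul(-1, I, Pow(2, Rational(1, 2)))) ≈ Add(261.00, Mul(-1.4142, I)))
Mul(-1, a) = Mul(-1, Add(261, Mul(-1, I, Pow(2, Rational(1, 2))))) = Add(-261, Mul(I, Pow(2, Rational(1, 2))))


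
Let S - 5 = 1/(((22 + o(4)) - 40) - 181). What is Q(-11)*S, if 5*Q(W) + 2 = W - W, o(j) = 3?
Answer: -979/490 ≈ -1.9980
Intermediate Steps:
Q(W) = -⅖ (Q(W) = -⅖ + (W - W)/5 = -⅖ + (⅕)*0 = -⅖ + 0 = -⅖)
S = 979/196 (S = 5 + 1/(((22 + 3) - 40) - 181) = 5 + 1/((25 - 40) - 181) = 5 + 1/(-15 - 181) = 5 + 1/(-196) = 5 - 1/196 = 979/196 ≈ 4.9949)
Q(-11)*S = -⅖*979/196 = -979/490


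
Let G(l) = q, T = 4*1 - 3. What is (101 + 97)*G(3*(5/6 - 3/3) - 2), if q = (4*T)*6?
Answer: 4752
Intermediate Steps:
T = 1 (T = 4 - 3 = 1)
q = 24 (q = (4*1)*6 = 4*6 = 24)
G(l) = 24
(101 + 97)*G(3*(5/6 - 3/3) - 2) = (101 + 97)*24 = 198*24 = 4752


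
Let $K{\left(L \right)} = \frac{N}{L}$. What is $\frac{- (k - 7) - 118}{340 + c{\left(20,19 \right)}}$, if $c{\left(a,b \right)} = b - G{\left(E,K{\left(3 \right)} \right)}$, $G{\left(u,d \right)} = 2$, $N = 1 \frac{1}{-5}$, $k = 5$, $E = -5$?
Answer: $- \frac{116}{357} \approx -0.32493$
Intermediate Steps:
$N = - \frac{1}{5}$ ($N = 1 \left(- \frac{1}{5}\right) = - \frac{1}{5} \approx -0.2$)
$K{\left(L \right)} = - \frac{1}{5 L}$
$c{\left(a,b \right)} = -2 + b$ ($c{\left(a,b \right)} = b - 2 = -2 + b$)
$\frac{- (k - 7) - 118}{340 + c{\left(20,19 \right)}} = \frac{- (5 - 7) - 118}{340 + \left(-2 + 19\right)} = \frac{\left(-1\right) \left(-2\right) - 118}{340 + 17} = \frac{2 - 118}{357} = \left(-116\right) \frac{1}{357} = - \frac{116}{357}$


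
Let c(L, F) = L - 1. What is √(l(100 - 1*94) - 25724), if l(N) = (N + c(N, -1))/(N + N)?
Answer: I*√926031/6 ≈ 160.38*I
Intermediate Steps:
c(L, F) = -1 + L
l(N) = (-1 + 2*N)/(2*N) (l(N) = (N + (-1 + N))/(N + N) = (-1 + 2*N)/((2*N)) = (-1 + 2*N)*(1/(2*N)) = (-1 + 2*N)/(2*N))
√(l(100 - 1*94) - 25724) = √((-½ + (100 - 1*94))/(100 - 1*94) - 25724) = √((-½ + (100 - 94))/(100 - 94) - 25724) = √((-½ + 6)/6 - 25724) = √((⅙)*(11/2) - 25724) = √(11/12 - 25724) = √(-308677/12) = I*√926031/6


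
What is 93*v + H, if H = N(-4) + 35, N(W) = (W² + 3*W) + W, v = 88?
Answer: 8219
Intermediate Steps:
N(W) = W² + 4*W
H = 35 (H = -4*(4 - 4) + 35 = -4*0 + 35 = 0 + 35 = 35)
93*v + H = 93*88 + 35 = 8184 + 35 = 8219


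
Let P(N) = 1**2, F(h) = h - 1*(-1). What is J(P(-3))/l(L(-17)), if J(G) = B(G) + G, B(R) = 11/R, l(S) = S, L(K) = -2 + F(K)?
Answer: -2/3 ≈ -0.66667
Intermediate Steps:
F(h) = 1 + h (F(h) = h + 1 = 1 + h)
L(K) = -1 + K (L(K) = -2 + (1 + K) = -1 + K)
P(N) = 1
J(G) = G + 11/G (J(G) = 11/G + G = G + 11/G)
J(P(-3))/l(L(-17)) = (1 + 11/1)/(-1 - 17) = (1 + 11*1)/(-18) = (1 + 11)*(-1/18) = 12*(-1/18) = -2/3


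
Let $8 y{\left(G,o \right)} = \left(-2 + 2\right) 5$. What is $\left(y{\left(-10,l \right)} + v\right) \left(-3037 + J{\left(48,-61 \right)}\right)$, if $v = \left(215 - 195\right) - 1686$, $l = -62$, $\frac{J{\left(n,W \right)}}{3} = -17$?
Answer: $5144608$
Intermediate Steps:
$J{\left(n,W \right)} = -51$ ($J{\left(n,W \right)} = 3 \left(-17\right) = -51$)
$y{\left(G,o \right)} = 0$ ($y{\left(G,o \right)} = \frac{\left(-2 + 2\right) 5}{8} = \frac{0 \cdot 5}{8} = \frac{1}{8} \cdot 0 = 0$)
$v = -1666$ ($v = 20 - 1686 = -1666$)
$\left(y{\left(-10,l \right)} + v\right) \left(-3037 + J{\left(48,-61 \right)}\right) = \left(0 - 1666\right) \left(-3037 - 51\right) = \left(-1666\right) \left(-3088\right) = 5144608$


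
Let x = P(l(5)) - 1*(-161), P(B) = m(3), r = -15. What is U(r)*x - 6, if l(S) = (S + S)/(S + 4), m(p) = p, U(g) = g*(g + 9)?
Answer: 14754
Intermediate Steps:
U(g) = g*(9 + g)
l(S) = 2*S/(4 + S) (l(S) = (2*S)/(4 + S) = 2*S/(4 + S))
P(B) = 3
x = 164 (x = 3 - 1*(-161) = 3 + 161 = 164)
U(r)*x - 6 = -15*(9 - 15)*164 - 6 = -15*(-6)*164 - 6 = 90*164 - 6 = 14760 - 6 = 14754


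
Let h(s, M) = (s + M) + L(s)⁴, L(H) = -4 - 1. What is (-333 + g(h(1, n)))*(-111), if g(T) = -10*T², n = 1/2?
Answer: 871428921/2 ≈ 4.3571e+8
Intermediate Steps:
L(H) = -5
n = ½ (n = 1*(½) = ½ ≈ 0.50000)
h(s, M) = 625 + M + s (h(s, M) = (s + M) + (-5)⁴ = (M + s) + 625 = 625 + M + s)
(-333 + g(h(1, n)))*(-111) = (-333 - 10*(625 + ½ + 1)²)*(-111) = (-333 - 10*(1253/2)²)*(-111) = (-333 - 10*1570009/4)*(-111) = (-333 - 7850045/2)*(-111) = -7850711/2*(-111) = 871428921/2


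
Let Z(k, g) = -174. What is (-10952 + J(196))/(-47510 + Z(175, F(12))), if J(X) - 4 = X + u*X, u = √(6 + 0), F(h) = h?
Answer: 384/1703 - 7*√6/1703 ≈ 0.21542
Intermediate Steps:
u = √6 ≈ 2.4495
J(X) = 4 + X + X*√6 (J(X) = 4 + (X + √6*X) = 4 + (X + X*√6) = 4 + X + X*√6)
(-10952 + J(196))/(-47510 + Z(175, F(12))) = (-10952 + (4 + 196 + 196*√6))/(-47510 - 174) = (-10952 + (200 + 196*√6))/(-47684) = (-10752 + 196*√6)*(-1/47684) = 384/1703 - 7*√6/1703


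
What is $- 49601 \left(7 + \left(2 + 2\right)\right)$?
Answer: $-545611$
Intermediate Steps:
$- 49601 \left(7 + \left(2 + 2\right)\right) = - 49601 \left(7 + 4\right) = \left(-49601\right) 11 = -545611$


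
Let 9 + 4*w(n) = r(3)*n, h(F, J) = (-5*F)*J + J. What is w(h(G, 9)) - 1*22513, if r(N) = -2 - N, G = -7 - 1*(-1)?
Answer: -22864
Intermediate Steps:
G = -6 (G = -7 + 1 = -6)
h(F, J) = J - 5*F*J (h(F, J) = -5*F*J + J = J - 5*F*J)
w(n) = -9/4 - 5*n/4 (w(n) = -9/4 + ((-2 - 1*3)*n)/4 = -9/4 + ((-2 - 3)*n)/4 = -9/4 + (-5*n)/4 = -9/4 - 5*n/4)
w(h(G, 9)) - 1*22513 = (-9/4 - 45*(1 - 5*(-6))/4) - 1*22513 = (-9/4 - 45*(1 + 30)/4) - 22513 = (-9/4 - 45*31/4) - 22513 = (-9/4 - 5/4*279) - 22513 = (-9/4 - 1395/4) - 22513 = -351 - 22513 = -22864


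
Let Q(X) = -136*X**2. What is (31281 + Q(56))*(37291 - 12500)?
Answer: -9797775065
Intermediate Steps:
(31281 + Q(56))*(37291 - 12500) = (31281 - 136*56**2)*(37291 - 12500) = (31281 - 136*3136)*24791 = (31281 - 426496)*24791 = -395215*24791 = -9797775065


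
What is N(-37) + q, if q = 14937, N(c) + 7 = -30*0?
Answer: 14930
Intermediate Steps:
N(c) = -7 (N(c) = -7 - 30*0 = -7 + 0 = -7)
N(-37) + q = -7 + 14937 = 14930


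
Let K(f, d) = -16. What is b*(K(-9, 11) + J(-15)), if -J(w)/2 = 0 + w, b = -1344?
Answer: -18816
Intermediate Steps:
J(w) = -2*w (J(w) = -2*(0 + w) = -2*w)
b*(K(-9, 11) + J(-15)) = -1344*(-16 - 2*(-15)) = -1344*(-16 + 30) = -1344*14 = -18816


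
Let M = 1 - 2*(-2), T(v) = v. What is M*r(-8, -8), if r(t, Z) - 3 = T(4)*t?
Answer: -145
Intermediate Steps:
r(t, Z) = 3 + 4*t
M = 5 (M = 1 + 4 = 5)
M*r(-8, -8) = 5*(3 + 4*(-8)) = 5*(3 - 32) = 5*(-29) = -145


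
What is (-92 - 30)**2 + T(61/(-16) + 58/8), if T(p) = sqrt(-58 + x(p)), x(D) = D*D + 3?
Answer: 14884 + I*sqrt(11055)/16 ≈ 14884.0 + 6.5714*I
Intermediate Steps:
x(D) = 3 + D**2 (x(D) = D**2 + 3 = 3 + D**2)
T(p) = sqrt(-55 + p**2) (T(p) = sqrt(-58 + (3 + p**2)) = sqrt(-55 + p**2))
(-92 - 30)**2 + T(61/(-16) + 58/8) = (-92 - 30)**2 + sqrt(-55 + (61/(-16) + 58/8)**2) = (-122)**2 + sqrt(-55 + (61*(-1/16) + 58*(1/8))**2) = 14884 + sqrt(-55 + (-61/16 + 29/4)**2) = 14884 + sqrt(-55 + (55/16)**2) = 14884 + sqrt(-55 + 3025/256) = 14884 + sqrt(-11055/256) = 14884 + I*sqrt(11055)/16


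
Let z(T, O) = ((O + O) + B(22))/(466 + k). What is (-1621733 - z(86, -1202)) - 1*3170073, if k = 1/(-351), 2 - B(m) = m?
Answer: -783770897566/163565 ≈ -4.7918e+6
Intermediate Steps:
B(m) = 2 - m
k = -1/351 ≈ -0.0028490
z(T, O) = -1404/32713 + 702*O/163565 (z(T, O) = ((O + O) + (2 - 1*22))/(466 - 1/351) = (2*O + (2 - 22))/(163565/351) = (2*O - 20)*(351/163565) = (-20 + 2*O)*(351/163565) = -1404/32713 + 702*O/163565)
(-1621733 - z(86, -1202)) - 1*3170073 = (-1621733 - (-1404/32713 + (702/163565)*(-1202))) - 1*3170073 = (-1621733 - (-1404/32713 - 843804/163565)) - 3170073 = (-1621733 - 1*(-850824/163565)) - 3170073 = (-1621733 + 850824/163565) - 3170073 = -265257907321/163565 - 3170073 = -783770897566/163565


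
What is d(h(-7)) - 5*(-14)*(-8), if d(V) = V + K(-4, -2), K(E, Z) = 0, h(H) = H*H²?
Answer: -903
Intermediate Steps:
h(H) = H³
d(V) = V (d(V) = V + 0 = V)
d(h(-7)) - 5*(-14)*(-8) = (-7)³ - 5*(-14)*(-8) = -343 - (-70)*(-8) = -343 - 1*560 = -343 - 560 = -903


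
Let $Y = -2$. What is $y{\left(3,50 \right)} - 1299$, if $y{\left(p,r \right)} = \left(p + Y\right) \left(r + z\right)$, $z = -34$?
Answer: $-1283$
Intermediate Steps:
$y{\left(p,r \right)} = \left(-34 + r\right) \left(-2 + p\right)$ ($y{\left(p,r \right)} = \left(p - 2\right) \left(r - 34\right) = \left(-2 + p\right) \left(-34 + r\right) = \left(-34 + r\right) \left(-2 + p\right)$)
$y{\left(3,50 \right)} - 1299 = \left(68 - 102 - 100 + 3 \cdot 50\right) - 1299 = \left(68 - 102 - 100 + 150\right) - 1299 = 16 - 1299 = -1283$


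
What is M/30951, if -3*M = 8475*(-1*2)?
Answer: 5650/30951 ≈ 0.18255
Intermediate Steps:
M = 5650 (M = -2825*(-1*2) = -2825*(-2) = -⅓*(-16950) = 5650)
M/30951 = 5650/30951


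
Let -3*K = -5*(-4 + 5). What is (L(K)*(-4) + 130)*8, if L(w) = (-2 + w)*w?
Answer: 9520/9 ≈ 1057.8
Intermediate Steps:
K = 5/3 (K = -(-5)*(-4 + 5)/3 = -(-5)/3 = -⅓*(-5) = 5/3 ≈ 1.6667)
L(w) = w*(-2 + w)
(L(K)*(-4) + 130)*8 = ((5*(-2 + 5/3)/3)*(-4) + 130)*8 = (((5/3)*(-⅓))*(-4) + 130)*8 = (-5/9*(-4) + 130)*8 = (20/9 + 130)*8 = (1190/9)*8 = 9520/9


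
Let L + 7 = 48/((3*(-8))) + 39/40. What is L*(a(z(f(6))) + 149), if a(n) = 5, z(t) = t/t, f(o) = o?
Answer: -24717/20 ≈ -1235.8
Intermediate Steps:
z(t) = 1
L = -321/40 (L = -7 + (48/((3*(-8))) + 39/40) = -7 + (48/(-24) + 39*(1/40)) = -7 + (48*(-1/24) + 39/40) = -7 + (-2 + 39/40) = -7 - 41/40 = -321/40 ≈ -8.0250)
L*(a(z(f(6))) + 149) = -321*(5 + 149)/40 = -321/40*154 = -24717/20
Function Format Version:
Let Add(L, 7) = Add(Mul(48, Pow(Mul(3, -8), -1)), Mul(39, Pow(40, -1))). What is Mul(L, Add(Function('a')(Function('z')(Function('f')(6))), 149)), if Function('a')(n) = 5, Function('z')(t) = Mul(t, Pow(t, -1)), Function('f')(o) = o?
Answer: Rational(-24717, 20) ≈ -1235.8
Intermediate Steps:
Function('z')(t) = 1
L = Rational(-321, 40) (L = Add(-7, Add(Mul(48, Pow(Mul(3, -8), -1)), Mul(39, Pow(40, -1)))) = Add(-7, Add(Mul(48, Pow(-24, -1)), Mul(39, Rational(1, 40)))) = Add(-7, Add(Mul(48, Rational(-1, 24)), Rational(39, 40))) = Add(-7, Add(-2, Rational(39, 40))) = Add(-7, Rational(-41, 40)) = Rational(-321, 40) ≈ -8.0250)
Mul(L, Add(Function('a')(Function('z')(Function('f')(6))), 149)) = Mul(Rational(-321, 40), Add(5, 149)) = Mul(Rational(-321, 40), 154) = Rational(-24717, 20)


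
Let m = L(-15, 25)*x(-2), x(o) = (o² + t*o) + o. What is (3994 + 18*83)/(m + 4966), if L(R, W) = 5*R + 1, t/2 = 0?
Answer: 2744/2409 ≈ 1.1391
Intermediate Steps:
t = 0 (t = 2*0 = 0)
x(o) = o + o² (x(o) = (o² + 0*o) + o = (o² + 0) + o = o² + o = o + o²)
L(R, W) = 1 + 5*R
m = -148 (m = (1 + 5*(-15))*(-2*(1 - 2)) = (1 - 75)*(-2*(-1)) = -74*2 = -148)
(3994 + 18*83)/(m + 4966) = (3994 + 18*83)/(-148 + 4966) = (3994 + 1494)/4818 = 5488*(1/4818) = 2744/2409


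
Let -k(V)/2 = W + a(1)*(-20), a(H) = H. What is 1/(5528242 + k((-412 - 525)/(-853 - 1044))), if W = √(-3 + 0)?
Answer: 2764141/15280950935768 + I*√3/15280950935768 ≈ 1.8089e-7 + 1.1335e-13*I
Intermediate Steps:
W = I*√3 (W = √(-3) = I*√3 ≈ 1.732*I)
k(V) = 40 - 2*I*√3 (k(V) = -2*(I*√3 + 1*(-20)) = -2*(I*√3 - 20) = -2*(-20 + I*√3) = 40 - 2*I*√3)
1/(5528242 + k((-412 - 525)/(-853 - 1044))) = 1/(5528242 + (40 - 2*I*√3)) = 1/(5528282 - 2*I*√3)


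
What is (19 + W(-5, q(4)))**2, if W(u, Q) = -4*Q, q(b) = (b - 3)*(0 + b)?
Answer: 9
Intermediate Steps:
q(b) = b*(-3 + b) (q(b) = (-3 + b)*b = b*(-3 + b))
(19 + W(-5, q(4)))**2 = (19 - 16*(-3 + 4))**2 = (19 - 16)**2 = 3**2 = 9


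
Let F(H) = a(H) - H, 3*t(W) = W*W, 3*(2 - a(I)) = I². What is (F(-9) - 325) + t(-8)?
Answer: -959/3 ≈ -319.67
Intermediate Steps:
a(I) = 2 - I²/3
t(W) = W²/3 (t(W) = (W*W)/3 = W²/3)
F(H) = 2 - H - H²/3 (F(H) = (2 - H²/3) - H = 2 - H - H²/3)
(F(-9) - 325) + t(-8) = ((2 - 1*(-9) - ⅓*(-9)²) - 325) + (⅓)*(-8)² = ((2 + 9 - ⅓*81) - 325) + (⅓)*64 = ((2 + 9 - 27) - 325) + 64/3 = (-16 - 325) + 64/3 = -341 + 64/3 = -959/3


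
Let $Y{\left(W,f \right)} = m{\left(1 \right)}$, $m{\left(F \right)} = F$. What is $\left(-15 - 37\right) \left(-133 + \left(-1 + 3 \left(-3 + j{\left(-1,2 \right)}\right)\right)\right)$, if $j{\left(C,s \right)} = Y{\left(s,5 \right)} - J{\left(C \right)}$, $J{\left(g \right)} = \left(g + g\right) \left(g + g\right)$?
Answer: $7904$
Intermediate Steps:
$Y{\left(W,f \right)} = 1$
$J{\left(g \right)} = 4 g^{2}$ ($J{\left(g \right)} = 2 g 2 g = 4 g^{2}$)
$j{\left(C,s \right)} = 1 - 4 C^{2}$
$\left(-15 - 37\right) \left(-133 + \left(-1 + 3 \left(-3 + j{\left(-1,2 \right)}\right)\right)\right) = \left(-15 - 37\right) \left(-133 + \left(-1 + 3 \left(-3 + \left(1 - 4 \left(-1\right)^{2}\right)\right)\right)\right) = - 52 \left(-133 + \left(-1 + 3 \left(-3 + \left(1 - 4\right)\right)\right)\right) = - 52 \left(-133 + \left(-1 + 3 \left(-3 - 3\right)\right)\right) = - 52 \left(-133 + \left(-1 + 3 \left(-6\right)\right)\right) = - 52 \left(-133 - 19\right) = \left(-52\right) \left(-152\right) = 7904$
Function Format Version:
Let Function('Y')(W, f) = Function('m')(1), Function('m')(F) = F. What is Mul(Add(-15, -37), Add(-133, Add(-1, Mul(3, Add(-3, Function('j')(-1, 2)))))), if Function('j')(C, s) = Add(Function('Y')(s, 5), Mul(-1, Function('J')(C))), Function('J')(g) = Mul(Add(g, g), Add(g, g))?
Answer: 7904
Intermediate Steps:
Function('Y')(W, f) = 1
Function('J')(g) = Mul(4, Pow(g, 2)) (Function('J')(g) = Mul(Mul(2, g), Mul(2, g)) = Mul(4, Pow(g, 2)))
Function('j')(C, s) = Add(1, Mul(-4, Pow(C, 2))) (Function('j')(C, s) = Add(1, Mul(-1, Mul(4, Pow(C, 2)))) = Add(1, Mul(-4, Pow(C, 2))))
Mul(Add(-15, -37), Add(-133, Add(-1, Mul(3, Add(-3, Function('j')(-1, 2)))))) = Mul(Add(-15, -37), Add(-133, Add(-1, Mul(3, Add(-3, Add(1, Mul(-4, Pow(-1, 2)))))))) = Mul(-52, Add(-133, Add(-1, Mul(3, Add(-3, Add(1, Mul(-4, 1))))))) = Mul(-52, Add(-133, Add(-1, Mul(3, Add(-3, Add(1, -4)))))) = Mul(-52, Add(-133, Add(-1, Mul(3, Add(-3, -3))))) = Mul(-52, Add(-133, Add(-1, Mul(3, -6)))) = Mul(-52, Add(-133, Add(-1, -18))) = Mul(-52, Add(-133, -19)) = Mul(-52, -152) = 7904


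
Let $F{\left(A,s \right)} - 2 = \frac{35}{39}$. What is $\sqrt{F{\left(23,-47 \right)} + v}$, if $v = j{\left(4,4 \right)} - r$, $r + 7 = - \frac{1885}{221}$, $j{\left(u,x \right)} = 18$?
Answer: $\frac{\sqrt{16012113}}{663} \approx 6.0355$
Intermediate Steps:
$F{\left(A,s \right)} = \frac{113}{39}$ ($F{\left(A,s \right)} = 2 + \frac{35}{39} = \frac{113}{39}$)
$r = - \frac{264}{17}$ ($r = -7 - \frac{1885}{221} = -7 - \frac{145}{17} = - \frac{264}{17} \approx -15.529$)
$v = \frac{570}{17}$ ($v = 18 - - \frac{264}{17} = 18 + \frac{264}{17} = \frac{570}{17} \approx 33.529$)
$\sqrt{F{\left(23,-47 \right)} + v} = \sqrt{\frac{113}{39} + \frac{570}{17}} = \sqrt{\frac{24151}{663}} = \frac{\sqrt{16012113}}{663}$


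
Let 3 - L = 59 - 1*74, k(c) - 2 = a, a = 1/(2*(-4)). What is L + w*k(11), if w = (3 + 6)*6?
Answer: 477/4 ≈ 119.25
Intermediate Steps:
w = 54 (w = 9*6 = 54)
a = -1/8 (a = 1/(-8) = 1*(-1/8) = -1/8 ≈ -0.12500)
k(c) = 15/8 (k(c) = 2 - 1/8 = 15/8)
L = 18 (L = 3 - (59 - 1*74) = 3 - (59 - 74) = 3 - 1*(-15) = 3 + 15 = 18)
L + w*k(11) = 18 + 54*(15/8) = 18 + 405/4 = 477/4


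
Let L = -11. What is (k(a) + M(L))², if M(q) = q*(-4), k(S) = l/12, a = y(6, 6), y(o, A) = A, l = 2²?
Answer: 17689/9 ≈ 1965.4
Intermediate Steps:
l = 4
a = 6
k(S) = ⅓ (k(S) = 4/12 = 4*(1/12) = ⅓)
M(q) = -4*q
(k(a) + M(L))² = (⅓ - 4*(-11))² = (⅓ + 44)² = (133/3)² = 17689/9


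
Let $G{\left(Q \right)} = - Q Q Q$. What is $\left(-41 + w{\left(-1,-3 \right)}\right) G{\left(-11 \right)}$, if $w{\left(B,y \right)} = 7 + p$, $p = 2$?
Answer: $-42592$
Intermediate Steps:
$w{\left(B,y \right)} = 9$ ($w{\left(B,y \right)} = 7 + 2 = 9$)
$G{\left(Q \right)} = - Q^{3}$ ($G{\left(Q \right)} = - Q^{2} Q = - Q^{3}$)
$\left(-41 + w{\left(-1,-3 \right)}\right) G{\left(-11 \right)} = \left(-41 + 9\right) \left(- \left(-11\right)^{3}\right) = - 32 \left(\left(-1\right) \left(-1331\right)\right) = \left(-32\right) 1331 = -42592$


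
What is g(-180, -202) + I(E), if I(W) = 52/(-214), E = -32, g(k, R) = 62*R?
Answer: -1340094/107 ≈ -12524.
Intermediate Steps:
I(W) = -26/107 (I(W) = 52*(-1/214) = -26/107)
g(-180, -202) + I(E) = 62*(-202) - 26/107 = -12524 - 26/107 = -1340094/107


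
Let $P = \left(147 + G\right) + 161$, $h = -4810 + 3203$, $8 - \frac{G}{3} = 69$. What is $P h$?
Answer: $-200875$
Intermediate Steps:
$G = -183$ ($G = 24 - 207 = -183$)
$h = -1607$
$P = 125$ ($P = \left(147 - 183\right) + 161 = -36 + 161 = 125$)
$P h = 125 \left(-1607\right) = -200875$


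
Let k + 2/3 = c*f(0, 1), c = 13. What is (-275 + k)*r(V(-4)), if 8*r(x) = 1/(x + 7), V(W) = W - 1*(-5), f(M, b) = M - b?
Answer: -433/96 ≈ -4.5104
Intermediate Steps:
V(W) = 5 + W (V(W) = W + 5 = 5 + W)
r(x) = 1/(8*(7 + x)) (r(x) = 1/(8*(x + 7)) = 1/(8*(7 + x)))
k = -41/3 (k = -⅔ + 13*(0 - 1*1) = -⅔ + 13*(0 - 1) = -⅔ + 13*(-1) = -⅔ - 13 = -41/3 ≈ -13.667)
(-275 + k)*r(V(-4)) = (-275 - 41/3)*(1/(8*(7 + (5 - 4)))) = -433/(12*(7 + 1)) = -433/(12*8) = -866/3*1/64 = -433/96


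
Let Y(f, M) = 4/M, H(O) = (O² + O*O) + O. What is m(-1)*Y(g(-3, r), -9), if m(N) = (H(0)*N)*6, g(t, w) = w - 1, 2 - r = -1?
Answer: 0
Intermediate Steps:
H(O) = O + 2*O² (H(O) = (O² + O²) + O = 2*O² + O = O + 2*O²)
r = 3 (r = 2 - 1*(-1) = 2 + 1 = 3)
g(t, w) = -1 + w
m(N) = 0 (m(N) = ((0*(1 + 2*0))*N)*6 = ((0*(1 + 0))*N)*6 = ((0*1)*N)*6 = (0*N)*6 = 0*6 = 0)
m(-1)*Y(g(-3, r), -9) = 0*(4/(-9)) = 0*(4*(-⅑)) = 0*(-4/9) = 0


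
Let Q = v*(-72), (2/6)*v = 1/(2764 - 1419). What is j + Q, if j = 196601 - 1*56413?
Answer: 188552644/1345 ≈ 1.4019e+5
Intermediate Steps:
v = 3/1345 (v = 3/(2764 - 1419) = 3/1345 ≈ 0.0022305)
j = 140188 (j = 196601 - 56413 = 140188)
Q = -216/1345 (Q = (3/1345)*(-72) = -216/1345 ≈ -0.16059)
j + Q = 140188 - 216/1345 = 188552644/1345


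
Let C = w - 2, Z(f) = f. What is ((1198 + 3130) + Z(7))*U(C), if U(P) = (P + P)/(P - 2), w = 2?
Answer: 0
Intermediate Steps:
C = 0 (C = 2 - 2 = 0)
U(P) = 2*P/(-2 + P) (U(P) = (2*P)/(-2 + P) = 2*P/(-2 + P))
((1198 + 3130) + Z(7))*U(C) = ((1198 + 3130) + 7)*(2*0/(-2 + 0)) = (4328 + 7)*(2*0/(-2)) = 4335*(2*0*(-½)) = 4335*0 = 0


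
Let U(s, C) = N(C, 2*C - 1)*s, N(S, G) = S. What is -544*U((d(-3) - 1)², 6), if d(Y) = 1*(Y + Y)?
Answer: -159936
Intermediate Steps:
d(Y) = 2*Y (d(Y) = 1*(2*Y) = 2*Y)
U(s, C) = C*s
-544*U((d(-3) - 1)², 6) = -3264*(2*(-3) - 1)² = -3264*(-6 - 1)² = -3264*(-7)² = -3264*49 = -544*294 = -159936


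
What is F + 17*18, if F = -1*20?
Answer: 286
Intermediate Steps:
F = -20
F + 17*18 = -20 + 17*18 = -20 + 306 = 286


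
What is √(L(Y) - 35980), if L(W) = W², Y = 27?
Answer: I*√35251 ≈ 187.75*I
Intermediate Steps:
√(L(Y) - 35980) = √(27² - 35980) = √(729 - 35980) = √(-35251) = I*√35251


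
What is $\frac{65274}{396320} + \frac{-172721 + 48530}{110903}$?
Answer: $- \frac{20990147349}{21976538480} \approx -0.95512$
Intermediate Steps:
$\frac{65274}{396320} + \frac{-172721 + 48530}{110903} = 65274 \cdot \frac{1}{396320} - \frac{124191}{110903} = \frac{32637}{198160} - \frac{124191}{110903} = - \frac{20990147349}{21976538480}$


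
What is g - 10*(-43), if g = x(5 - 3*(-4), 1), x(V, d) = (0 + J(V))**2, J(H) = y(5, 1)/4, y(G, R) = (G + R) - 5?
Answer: 6881/16 ≈ 430.06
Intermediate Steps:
y(G, R) = -5 + G + R
J(H) = 1/4 (J(H) = (-5 + 5 + 1)/4 = 1*(1/4) = 1/4)
x(V, d) = 1/16 (x(V, d) = (0 + 1/4)**2 = (1/4)**2 = 1/16)
g = 1/16 ≈ 0.062500
g - 10*(-43) = 1/16 - 10*(-43) = 1/16 + 430 = 6881/16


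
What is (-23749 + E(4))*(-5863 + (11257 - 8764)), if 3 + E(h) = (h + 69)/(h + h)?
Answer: 320053955/4 ≈ 8.0013e+7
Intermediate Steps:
E(h) = -3 + (69 + h)/(2*h) (E(h) = -3 + (h + 69)/(h + h) = -3 + (69 + h)/((2*h)) = -3 + (69 + h)*(1/(2*h)) = -3 + (69 + h)/(2*h))
(-23749 + E(4))*(-5863 + (11257 - 8764)) = (-23749 + (½)*(69 - 5*4)/4)*(-5863 + (11257 - 8764)) = (-23749 + (½)*(¼)*(69 - 20))*(-5863 + 2493) = (-23749 + (½)*(¼)*49)*(-3370) = (-23749 + 49/8)*(-3370) = -189943/8*(-3370) = 320053955/4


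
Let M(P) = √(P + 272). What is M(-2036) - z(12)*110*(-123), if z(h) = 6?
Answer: 81180 + 42*I ≈ 81180.0 + 42.0*I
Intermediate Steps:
M(P) = √(272 + P)
M(-2036) - z(12)*110*(-123) = √(272 - 2036) - 6*110*(-123) = √(-1764) - 660*(-123) = 42*I - 1*(-81180) = 42*I + 81180 = 81180 + 42*I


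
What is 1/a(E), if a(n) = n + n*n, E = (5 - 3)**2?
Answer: 1/20 ≈ 0.050000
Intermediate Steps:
E = 4 (E = 2**2 = 4)
a(n) = n + n**2
1/a(E) = 1/(4*(1 + 4)) = 1/(4*5) = 1/20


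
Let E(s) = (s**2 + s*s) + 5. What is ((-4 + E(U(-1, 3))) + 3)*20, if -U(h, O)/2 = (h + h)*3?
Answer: 5840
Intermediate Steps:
U(h, O) = -12*h (U(h, O) = -2*(h + h)*3 = -2*2*h*3 = -12*h)
E(s) = 5 + 2*s**2 (E(s) = (s**2 + s**2) + 5 = 2*s**2 + 5 = 5 + 2*s**2)
((-4 + E(U(-1, 3))) + 3)*20 = ((-4 + (5 + 2*(-12*(-1))**2)) + 3)*20 = ((-4 + (5 + 2*12**2)) + 3)*20 = ((-4 + (5 + 2*144)) + 3)*20 = ((-4 + (5 + 288)) + 3)*20 = ((-4 + 293) + 3)*20 = (289 + 3)*20 = 292*20 = 5840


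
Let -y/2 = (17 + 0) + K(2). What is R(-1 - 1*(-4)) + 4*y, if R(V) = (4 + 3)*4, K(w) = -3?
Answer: -84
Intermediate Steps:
R(V) = 28 (R(V) = 7*4 = 28)
y = -28 (y = -2*((17 + 0) - 3) = -2*(17 - 3) = -2*14 = -28)
R(-1 - 1*(-4)) + 4*y = 28 + 4*(-28) = 28 - 112 = -84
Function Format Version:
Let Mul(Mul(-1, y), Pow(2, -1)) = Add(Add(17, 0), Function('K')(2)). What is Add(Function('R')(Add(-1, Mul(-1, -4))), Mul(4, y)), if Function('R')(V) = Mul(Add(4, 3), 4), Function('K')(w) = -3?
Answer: -84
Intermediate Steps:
Function('R')(V) = 28 (Function('R')(V) = Mul(7, 4) = 28)
y = -28 (y = Mul(-2, Add(Add(17, 0), -3)) = Mul(-2, Add(17, -3)) = Mul(-2, 14) = -28)
Add(Function('R')(Add(-1, Mul(-1, -4))), Mul(4, y)) = Add(28, Mul(4, -28)) = Add(28, -112) = -84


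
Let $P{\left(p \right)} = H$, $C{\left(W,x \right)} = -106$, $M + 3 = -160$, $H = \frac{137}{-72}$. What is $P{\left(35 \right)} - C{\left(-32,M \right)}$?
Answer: $\frac{7495}{72} \approx 104.1$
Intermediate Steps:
$H = - \frac{137}{72}$ ($H = 137 \left(- \frac{1}{72}\right) = - \frac{137}{72} \approx -1.9028$)
$M = -163$ ($M = -3 - 160 = -163$)
$P{\left(p \right)} = - \frac{137}{72}$
$P{\left(35 \right)} - C{\left(-32,M \right)} = - \frac{137}{72} - -106 = - \frac{137}{72} + 106 = \frac{7495}{72}$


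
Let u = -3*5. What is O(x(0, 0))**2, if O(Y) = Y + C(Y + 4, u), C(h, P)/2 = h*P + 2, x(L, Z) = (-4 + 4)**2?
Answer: 13456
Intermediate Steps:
x(L, Z) = 0 (x(L, Z) = 0**2 = 0)
u = -15
C(h, P) = 4 + 2*P*h (C(h, P) = 2*(h*P + 2) = 2*(P*h + 2) = 2*(2 + P*h) = 4 + 2*P*h)
O(Y) = -116 - 29*Y (O(Y) = Y + (4 + 2*(-15)*(Y + 4)) = Y + (4 + 2*(-15)*(4 + Y)) = Y + (4 + (-120 - 30*Y)) = Y + (-116 - 30*Y) = -116 - 29*Y)
O(x(0, 0))**2 = (-116 - 29*0)**2 = (-116 + 0)**2 = (-116)**2 = 13456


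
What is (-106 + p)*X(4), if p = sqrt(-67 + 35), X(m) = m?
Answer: -424 + 16*I*sqrt(2) ≈ -424.0 + 22.627*I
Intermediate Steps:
p = 4*I*sqrt(2) (p = sqrt(-32) = 4*I*sqrt(2) ≈ 5.6569*I)
(-106 + p)*X(4) = (-106 + 4*I*sqrt(2))*4 = -424 + 16*I*sqrt(2)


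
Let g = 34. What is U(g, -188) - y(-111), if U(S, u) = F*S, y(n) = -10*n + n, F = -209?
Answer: -8105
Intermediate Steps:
y(n) = -9*n
U(S, u) = -209*S
U(g, -188) - y(-111) = -209*34 - (-9)*(-111) = -7106 - 1*999 = -7106 - 999 = -8105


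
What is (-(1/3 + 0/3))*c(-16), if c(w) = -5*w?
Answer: -80/3 ≈ -26.667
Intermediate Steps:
(-(1/3 + 0/3))*c(-16) = (-(1/3 + 0/3))*(-5*(-16)) = -(1*(⅓) + 0*(⅓))*80 = -(⅓ + 0)*80 = -1*⅓*80 = -⅓*80 = -80/3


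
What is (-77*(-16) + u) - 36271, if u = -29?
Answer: -35068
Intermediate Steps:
(-77*(-16) + u) - 36271 = (-77*(-16) - 29) - 36271 = (1232 - 29) - 36271 = 1203 - 36271 = -35068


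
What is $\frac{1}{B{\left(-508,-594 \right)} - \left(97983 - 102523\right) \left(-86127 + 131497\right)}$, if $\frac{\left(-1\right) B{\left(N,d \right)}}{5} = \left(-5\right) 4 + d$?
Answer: $\frac{1}{205982870} \approx 4.8548 \cdot 10^{-9}$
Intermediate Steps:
$B{\left(N,d \right)} = 100 - 5 d$ ($B{\left(N,d \right)} = - 5 \left(\left(-5\right) 4 + d\right) = - 5 \left(-20 + d\right) = 100 - 5 d$)
$\frac{1}{B{\left(-508,-594 \right)} - \left(97983 - 102523\right) \left(-86127 + 131497\right)} = \frac{1}{\left(100 - -2970\right) - \left(97983 - 102523\right) \left(-86127 + 131497\right)} = \frac{1}{\left(100 + 2970\right) - \left(-4540\right) 45370} = \frac{1}{3070 - -205979800} = \frac{1}{3070 + 205979800} = \frac{1}{205982870}$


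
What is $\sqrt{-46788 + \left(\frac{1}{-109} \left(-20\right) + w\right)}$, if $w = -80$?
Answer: $\frac{4 i \sqrt{34802283}}{109} \approx 216.49 i$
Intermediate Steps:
$\sqrt{-46788 + \left(\frac{1}{-109} \left(-20\right) + w\right)} = \sqrt{-46788 - \left(80 - \frac{1}{-109} \left(-20\right)\right)} = \sqrt{-46788 - \frac{8700}{109}} = \sqrt{- \frac{5108592}{109}} = \frac{4 i \sqrt{34802283}}{109}$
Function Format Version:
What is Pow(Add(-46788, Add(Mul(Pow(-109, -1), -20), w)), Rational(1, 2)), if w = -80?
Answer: Mul(Rational(4, 109), I, Pow(34802283, Rational(1, 2))) ≈ Mul(216.49, I)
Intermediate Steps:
Pow(Add(-46788, Add(Mul(Pow(-109, -1), -20), w)), Rational(1, 2)) = Pow(Add(-46788, Add(Mul(Pow(-109, -1), -20), -80)), Rational(1, 2)) = Pow(Add(-46788, Add(Mul(Rational(-1, 109), -20), -80)), Rational(1, 2)) = Pow(Add(-46788, Add(Rational(20, 109), -80)), Rational(1, 2)) = Pow(Add(-46788, Rational(-8700, 109)), Rational(1, 2)) = Pow(Rational(-5108592, 109), Rational(1, 2)) = Mul(Rational(4, 109), I, Pow(34802283, Rational(1, 2)))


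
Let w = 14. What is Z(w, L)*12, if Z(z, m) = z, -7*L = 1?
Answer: 168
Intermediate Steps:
L = -⅐ (L = -⅐*1 = -⅐ ≈ -0.14286)
Z(w, L)*12 = 14*12 = 168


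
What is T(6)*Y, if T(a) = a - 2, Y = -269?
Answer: -1076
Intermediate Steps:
T(a) = -2 + a
T(6)*Y = (-2 + 6)*(-269) = 4*(-269) = -1076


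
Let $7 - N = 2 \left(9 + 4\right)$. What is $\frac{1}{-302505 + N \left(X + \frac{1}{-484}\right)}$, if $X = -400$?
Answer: $- \frac{484}{142734001} \approx -3.3909 \cdot 10^{-6}$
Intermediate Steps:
$N = -19$ ($N = 7 - 2 \left(9 + 4\right) = 7 - 2 \cdot 13 = 7 - 26 = -19$)
$\frac{1}{-302505 + N \left(X + \frac{1}{-484}\right)} = \frac{1}{-302505 - 19 \left(-400 + \frac{1}{-484}\right)} = \frac{1}{-302505 - 19 \left(-400 - \frac{1}{484}\right)} = \frac{1}{-302505 - - \frac{3678419}{484}} = \frac{1}{-302505 + \frac{3678419}{484}} = \frac{1}{- \frac{142734001}{484}} = - \frac{484}{142734001}$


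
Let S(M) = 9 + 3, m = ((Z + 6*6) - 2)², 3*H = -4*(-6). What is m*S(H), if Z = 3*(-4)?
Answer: 5808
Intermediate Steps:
Z = -12
H = 8 (H = (-4*(-6))/3 = (⅓)*24 = 8)
m = 484 (m = ((-12 + 6*6) - 2)² = ((-12 + 36) - 2)² = (24 - 2)² = 22² = 484)
S(M) = 12
m*S(H) = 484*12 = 5808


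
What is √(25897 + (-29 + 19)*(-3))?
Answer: √25927 ≈ 161.02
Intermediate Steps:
√(25897 + (-29 + 19)*(-3)) = √(25897 - 10*(-3)) = √(25897 + 30) = √25927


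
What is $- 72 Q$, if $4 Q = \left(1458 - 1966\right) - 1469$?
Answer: $35586$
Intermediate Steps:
$Q = - \frac{1977}{4}$ ($Q = \frac{\left(1458 - 1966\right) - 1469}{4} = \frac{-508 - 1469}{4} = \frac{1}{4} \left(-1977\right) = - \frac{1977}{4} \approx -494.25$)
$- 72 Q = \left(-72\right) \left(- \frac{1977}{4}\right) = 35586$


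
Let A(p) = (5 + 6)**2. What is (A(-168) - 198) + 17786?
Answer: 17709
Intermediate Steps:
A(p) = 121 (A(p) = 11**2 = 121)
(A(-168) - 198) + 17786 = (121 - 198) + 17786 = -77 + 17786 = 17709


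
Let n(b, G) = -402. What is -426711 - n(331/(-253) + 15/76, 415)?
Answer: -426309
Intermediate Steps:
-426711 - n(331/(-253) + 15/76, 415) = -426711 - 1*(-402) = -426711 + 402 = -426309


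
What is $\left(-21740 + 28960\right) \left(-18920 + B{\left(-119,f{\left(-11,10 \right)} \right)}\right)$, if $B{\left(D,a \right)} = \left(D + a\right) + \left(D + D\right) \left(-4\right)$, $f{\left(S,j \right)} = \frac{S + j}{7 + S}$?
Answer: $-130586335$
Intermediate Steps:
$f{\left(S,j \right)} = \frac{S + j}{7 + S}$
$B{\left(D,a \right)} = a - 7 D$ ($B{\left(D,a \right)} = \left(D + a\right) + 2 D \left(-4\right) = \left(D + a\right) - 8 D = a - 7 D$)
$\left(-21740 + 28960\right) \left(-18920 + B{\left(-119,f{\left(-11,10 \right)} \right)}\right) = \left(-21740 + 28960\right) \left(-18920 + \left(\frac{-11 + 10}{7 - 11} - -833\right)\right) = 7220 \left(-18920 + \left(\frac{1}{-4} \left(-1\right) + 833\right)\right) = 7220 \left(-18920 + \left(\left(- \frac{1}{4}\right) \left(-1\right) + 833\right)\right) = 7220 \left(-18920 + \left(\frac{1}{4} + 833\right)\right) = 7220 \left(-18920 + \frac{3333}{4}\right) = 7220 \left(- \frac{72347}{4}\right) = -130586335$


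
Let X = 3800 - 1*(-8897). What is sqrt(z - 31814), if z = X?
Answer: I*sqrt(19117) ≈ 138.26*I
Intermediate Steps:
X = 12697 (X = 3800 + 8897 = 12697)
z = 12697
sqrt(z - 31814) = sqrt(12697 - 31814) = sqrt(-19117) = I*sqrt(19117)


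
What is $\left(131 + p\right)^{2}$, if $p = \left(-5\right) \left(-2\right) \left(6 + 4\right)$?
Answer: $53361$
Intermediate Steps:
$p = 100$ ($p = 10 \cdot 10 = 100$)
$\left(131 + p\right)^{2} = \left(131 + 100\right)^{2} = 231^{2} = 53361$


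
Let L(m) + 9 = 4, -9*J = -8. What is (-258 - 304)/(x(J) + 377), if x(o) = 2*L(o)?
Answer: -562/367 ≈ -1.5313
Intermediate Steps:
J = 8/9 (J = -⅑*(-8) = 8/9 ≈ 0.88889)
L(m) = -5 (L(m) = -9 + 4 = -5)
x(o) = -10 (x(o) = 2*(-5) = -10)
(-258 - 304)/(x(J) + 377) = (-258 - 304)/(-10 + 377) = -562/367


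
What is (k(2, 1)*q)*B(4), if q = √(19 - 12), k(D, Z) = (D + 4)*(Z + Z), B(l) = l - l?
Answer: 0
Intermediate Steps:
B(l) = 0
k(D, Z) = 2*Z*(4 + D) (k(D, Z) = (4 + D)*(2*Z) = 2*Z*(4 + D))
q = √7 ≈ 2.6458
(k(2, 1)*q)*B(4) = ((2*1*(4 + 2))*√7)*0 = ((2*1*6)*√7)*0 = (12*√7)*0 = 0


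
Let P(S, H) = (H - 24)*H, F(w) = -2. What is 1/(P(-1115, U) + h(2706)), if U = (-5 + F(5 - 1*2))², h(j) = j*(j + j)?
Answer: 1/14646097 ≈ 6.8278e-8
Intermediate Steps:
h(j) = 2*j² (h(j) = j*(2*j) = 2*j²)
U = 49 (U = (-5 - 2)² = (-7)² = 49)
P(S, H) = H*(-24 + H) (P(S, H) = (-24 + H)*H = H*(-24 + H))
1/(P(-1115, U) + h(2706)) = 1/(49*(-24 + 49) + 2*2706²) = 1/(49*25 + 2*7322436) = 1/(1225 + 14644872) = 1/14646097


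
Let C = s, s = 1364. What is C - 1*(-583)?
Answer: 1947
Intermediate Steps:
C = 1364
C - 1*(-583) = 1364 - 1*(-583) = 1364 + 583 = 1947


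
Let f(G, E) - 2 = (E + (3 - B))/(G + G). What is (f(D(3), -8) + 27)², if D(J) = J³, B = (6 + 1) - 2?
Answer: 605284/729 ≈ 830.29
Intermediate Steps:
B = 5 (B = 7 - 2 = 5)
f(G, E) = 2 + (-2 + E)/(2*G) (f(G, E) = 2 + (E + (3 - 1*5))/(G + G) = 2 + (E + (3 - 5))/((2*G)) = 2 + (E - 2)*(1/(2*G)) = 2 + (-2 + E)*(1/(2*G)) = 2 + (-2 + E)/(2*G))
(f(D(3), -8) + 27)² = ((-2 - 8 + 4*3³)/(2*(3³)) + 27)² = ((½)*(-2 - 8 + 4*27)/27 + 27)² = ((½)*(1/27)*(-2 - 8 + 108) + 27)² = ((½)*(1/27)*98 + 27)² = (49/27 + 27)² = (778/27)² = 605284/729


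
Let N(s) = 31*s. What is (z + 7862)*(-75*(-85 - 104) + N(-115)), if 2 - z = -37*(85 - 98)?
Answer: 78333630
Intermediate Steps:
z = -479 (z = 2 - (-37)*(85 - 98) = 2 - (-37)*(-13) = 2 - 1*481 = 2 - 481 = -479)
(z + 7862)*(-75*(-85 - 104) + N(-115)) = (-479 + 7862)*(-75*(-85 - 104) + 31*(-115)) = 7383*(-75*(-189) - 3565) = 7383*(14175 - 3565) = 7383*10610 = 78333630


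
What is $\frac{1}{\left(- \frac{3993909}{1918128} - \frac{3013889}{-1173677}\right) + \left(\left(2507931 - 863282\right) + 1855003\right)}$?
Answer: $\frac{750420905552}{2626212387445450037} \approx 2.8574 \cdot 10^{-7}$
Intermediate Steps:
$\frac{1}{\left(- \frac{3993909}{1918128} - \frac{3013889}{-1173677}\right) + \left(\left(2507931 - 863282\right) + 1855003\right)} = \frac{1}{\left(\left(-3993909\right) \frac{1}{1918128} - - \frac{3013889}{1173677}\right) + \left(1644649 + 1855003\right)} = \frac{1}{\left(- \frac{1331303}{639376} + \frac{3013889}{1173677}\right) + 3499652} = \frac{1}{\frac{364488582133}{750420905552} + 3499652} = \frac{1}{\frac{2626212387445450037}{750420905552}} = \frac{750420905552}{2626212387445450037}$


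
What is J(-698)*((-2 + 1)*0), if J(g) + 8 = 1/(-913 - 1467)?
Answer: 0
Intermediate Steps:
J(g) = -19041/2380 (J(g) = -8 + 1/(-913 - 1467) = -8 + 1/(-2380) = -8 - 1/2380 = -19041/2380)
J(-698)*((-2 + 1)*0) = -19041*(-2 + 1)*0/2380 = -(-19041)*0/2380 = -19041/2380*0 = 0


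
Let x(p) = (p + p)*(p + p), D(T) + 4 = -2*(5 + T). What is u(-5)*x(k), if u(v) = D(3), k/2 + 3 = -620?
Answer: -124201280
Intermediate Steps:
k = -1246 (k = -6 + 2*(-620) = -6 - 1240 = -1246)
D(T) = -14 - 2*T (D(T) = -4 - 2*(5 + T) = -4 + (-10 - 2*T) = -14 - 2*T)
x(p) = 4*p² (x(p) = (2*p)*(2*p) = 4*p²)
u(v) = -20 (u(v) = -14 - 2*3 = -14 - 6 = -20)
u(-5)*x(k) = -80*(-1246)² = -80*1552516 = -20*6210064 = -124201280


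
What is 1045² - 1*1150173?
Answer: -58148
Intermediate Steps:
1045² - 1*1150173 = 1092025 - 1150173 = -58148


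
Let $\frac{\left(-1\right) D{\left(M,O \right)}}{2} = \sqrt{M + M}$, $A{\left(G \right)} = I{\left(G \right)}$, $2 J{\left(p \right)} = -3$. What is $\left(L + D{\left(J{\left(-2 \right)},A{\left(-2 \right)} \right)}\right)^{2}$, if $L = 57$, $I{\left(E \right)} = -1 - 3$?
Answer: $3237 - 228 i \sqrt{3} \approx 3237.0 - 394.91 i$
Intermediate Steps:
$I{\left(E \right)} = -4$ ($I{\left(E \right)} = -1 - 3 = -4$)
$J{\left(p \right)} = - \frac{3}{2}$ ($J{\left(p \right)} = \frac{1}{2} \left(-3\right) = - \frac{3}{2}$)
$A{\left(G \right)} = -4$
$D{\left(M,O \right)} = - 2 \sqrt{2} \sqrt{M}$ ($D{\left(M,O \right)} = - 2 \sqrt{M + M} = - 2 \sqrt{2 M} = - 2 \sqrt{2} \sqrt{M}$)
$\left(L + D{\left(J{\left(-2 \right)},A{\left(-2 \right)} \right)}\right)^{2} = \left(57 - 2 \sqrt{2} \sqrt{- \frac{3}{2}}\right)^{2} = \left(57 - 2 \sqrt{2} \frac{i \sqrt{6}}{2}\right)^{2} = \left(57 - 2 i \sqrt{3}\right)^{2}$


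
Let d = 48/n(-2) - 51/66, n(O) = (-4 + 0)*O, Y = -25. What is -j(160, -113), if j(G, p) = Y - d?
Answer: 665/22 ≈ 30.227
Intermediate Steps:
n(O) = -4*O
d = 115/22 (d = 48/((-4*(-2))) - 51/66 = 48/8 - 51*1/66 = 48*(⅛) - 17/22 = 6 - 17/22 = 115/22 ≈ 5.2273)
j(G, p) = -665/22 (j(G, p) = -25 - 1*115/22 = -25 - 115/22 = -665/22)
-j(160, -113) = -1*(-665/22) = 665/22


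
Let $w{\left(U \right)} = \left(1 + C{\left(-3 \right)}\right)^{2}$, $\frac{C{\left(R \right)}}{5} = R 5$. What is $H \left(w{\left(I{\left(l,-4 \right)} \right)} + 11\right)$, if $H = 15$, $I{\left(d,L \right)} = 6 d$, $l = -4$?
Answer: $82305$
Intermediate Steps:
$C{\left(R \right)} = 25 R$ ($C{\left(R \right)} = 5 R 5 = 5 \cdot 5 R = 25 R$)
$w{\left(U \right)} = 5476$ ($w{\left(U \right)} = \left(1 + 25 \left(-3\right)\right)^{2} = \left(1 - 75\right)^{2} = \left(-74\right)^{2} = 5476$)
$H \left(w{\left(I{\left(l,-4 \right)} \right)} + 11\right) = 15 \left(5476 + 11\right) = 15 \cdot 5487 = 82305$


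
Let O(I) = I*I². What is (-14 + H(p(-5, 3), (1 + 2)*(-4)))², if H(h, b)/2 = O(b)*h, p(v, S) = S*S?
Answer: 968329924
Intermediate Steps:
O(I) = I³
p(v, S) = S²
H(h, b) = 2*h*b³ (H(h, b) = 2*(b³*h) = 2*(h*b³) = 2*h*b³)
(-14 + H(p(-5, 3), (1 + 2)*(-4)))² = (-14 + 2*3²*((1 + 2)*(-4))³)² = (-14 + 2*9*(3*(-4))³)² = (-14 + 2*9*(-12)³)² = (-14 + 2*9*(-1728))² = (-14 - 31104)² = (-31118)² = 968329924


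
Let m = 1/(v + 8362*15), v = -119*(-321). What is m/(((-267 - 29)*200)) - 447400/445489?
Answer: -4333890784765489/4315379239195200 ≈ -1.0043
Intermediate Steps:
v = 38199
m = 1/163629 (m = 1/(38199 + 8362*15) = 1/(38199 + 125430) = 1/163629 ≈ 6.1114e-6)
m/(((-267 - 29)*200)) - 447400/445489 = 1/(163629*(((-267 - 29)*200))) - 447400/445489 = 1/(163629*((-296*200))) - 447400*1/445489 = (1/163629)/(-59200) - 447400/445489 = (1/163629)*(-1/59200) - 447400/445489 = -1/9686836800 - 447400/445489 = -4333890784765489/4315379239195200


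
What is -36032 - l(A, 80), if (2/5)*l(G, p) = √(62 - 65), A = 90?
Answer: -36032 - 5*I*√3/2 ≈ -36032.0 - 4.3301*I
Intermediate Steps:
l(G, p) = 5*I*√3/2 (l(G, p) = 5*√(62 - 65)/2 = 5*√(-3)/2 = 5*(I*√3)/2 = 5*I*√3/2)
-36032 - l(A, 80) = -36032 - 5*I*√3/2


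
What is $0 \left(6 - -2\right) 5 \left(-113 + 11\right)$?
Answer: $0$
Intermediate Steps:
$0 \left(6 - -2\right) 5 \left(-113 + 11\right) = 0 \left(6 + 2\right) 5 \left(-102\right) = 0 \cdot 8 \cdot 5 \left(-102\right) = 0 \cdot 5 \left(-102\right) = 0 \left(-102\right) = 0$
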